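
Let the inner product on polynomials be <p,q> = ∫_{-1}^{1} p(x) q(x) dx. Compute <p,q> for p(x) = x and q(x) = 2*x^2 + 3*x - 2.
<p,q> = 2

Expand the product: p(x)·q(x) = 2*x^3 + 3*x^2 - 2*x.
∫_{-1}^{1} of each monomial x^k gives [2/(k+1) if k even, 0 if k odd]. Integrating term-by-term (or equivalently evaluating the antiderivative F(x) = x^4/2 + x^3 - x^2 at the endpoints):
  F(1) − F(−1) = 1/2 − (-3/2) = 2.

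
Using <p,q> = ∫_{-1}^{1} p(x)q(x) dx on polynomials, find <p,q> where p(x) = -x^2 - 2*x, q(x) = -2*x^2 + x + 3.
<p,q> = -38/15

Expand the product: p(x)·q(x) = 2*x^4 + 3*x^3 - 5*x^2 - 6*x.
∫_{-1}^{1} of each monomial x^k gives [2/(k+1) if k even, 0 if k odd]. Integrating term-by-term (or equivalently evaluating the antiderivative F(x) = 2*x^5/5 + 3*x^4/4 - 5*x^3/3 - 3*x^2 at the endpoints):
  F(1) − F(−1) = -211/60 − (-59/60) = -38/15.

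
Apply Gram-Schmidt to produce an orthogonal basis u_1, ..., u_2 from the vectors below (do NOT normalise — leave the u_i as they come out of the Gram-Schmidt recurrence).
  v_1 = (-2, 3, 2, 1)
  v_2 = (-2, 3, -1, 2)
Orthogonal basis:
  u_1 = (-2, 3, 2, 1)
  u_2 = (-5/9, 5/6, -22/9, 23/18)

Apply the Gram-Schmidt recurrence
  u_1 = v_1
  u_i = v_i − Σ_{j<i} ((v_i · u_j) / (u_j · u_j)) · u_j.

Step by step this gives:
  u_1 = (-2, 3, 2, 1)
  u_2 = (-5/9, 5/6, -22/9, 23/18)

Orthogonality check:
  u_2 · u_1 = 0 (should be 0)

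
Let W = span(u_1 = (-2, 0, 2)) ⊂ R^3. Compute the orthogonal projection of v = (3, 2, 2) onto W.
proj_W(v) = (1/2, 0, -1/2)

Set up U = [u_1 | ... | u_1] ∈ R^(3×1). The projector onto W = col(U) is P = U (U^T U)^(-1) U^T.
Compute U^T U =
  [8],
and U^T v = (-2).
Solve U^T U · c = U^T v for the coefficients: c = (-1/4). The projection is proj_W(v) = U c.
Check: (v - proj_W(v)) · u_1 = 0  (should be 0).
Result: proj_W(v) = (1/2, 0, -1/2).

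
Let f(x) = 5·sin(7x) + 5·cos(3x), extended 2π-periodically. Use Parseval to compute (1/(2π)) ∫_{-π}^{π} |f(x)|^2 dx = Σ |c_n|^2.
Σ |c_n|^2 = 25

Expand |f|^2 and use orthogonality of {sin(nx), cos(mx)} on [-π, π]:
  ∫_{-π}^{π} sin(nx)^2 dx = π, ∫ cos(mx)^2 dx = π, and cross terms integrate to 0.
So ∫_{-π}^{π} f(x)^2 dx = 5^2 · π + 5^2 · π = (25 + 25)π.
Divide by 2π: (25 + 25)/2 = 25.
By Parseval, this equals Σ |c_n|^2.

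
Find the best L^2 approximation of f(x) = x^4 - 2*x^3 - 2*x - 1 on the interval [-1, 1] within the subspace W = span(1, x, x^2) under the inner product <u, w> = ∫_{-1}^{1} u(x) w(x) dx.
g(x) = 6*x^2/7 - 16*x/5 - 38/35

The best approximation g ∈ W is the orthogonal projection of f onto W. Writing g = a_0 + a_1 x + a_2 x^2, the coefficients solve the normal equations G · a = b where
  G_{ij} = <φ_i, φ_j> and b_i = <f, φ_i>, with φ_0 = 1, φ_1 = x, φ_2 = x^2.
G =
  [2, 0, 2/3]
  [0, 2/3, 0]
  [2/3, 0, 2/5],
b = (-8/5, -32/15, -8/21).
Solving gives a_0 = -38/35, a_1 = -16/5, a_2 = 6/7, so
  g(x) = 6*x^2/7 - 16*x/5 - 38/35.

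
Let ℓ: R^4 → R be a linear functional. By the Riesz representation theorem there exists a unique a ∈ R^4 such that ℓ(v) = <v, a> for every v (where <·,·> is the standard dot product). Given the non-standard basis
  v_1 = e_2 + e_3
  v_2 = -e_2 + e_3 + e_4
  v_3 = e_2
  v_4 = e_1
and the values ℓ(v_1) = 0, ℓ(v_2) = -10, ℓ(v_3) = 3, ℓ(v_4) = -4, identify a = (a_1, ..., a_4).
a = (-4, 3, -3, -4)

Write a = (a_1, ..., a_4) in the standard basis. For each basis vector v_i, ℓ(v_i) = <v_i, a> is a linear equation in the a_j's. Collect the n equations into a matrix system V a = ℓ, where row i of V is v_i (expressed in the standard basis). Since V is invertible (lower-triangular with 1s on the diagonal, up to permutation), solve by back-substitution:
  V =
[[0, 1, 1, 0],
 [0, -1, 1, 1],
 [0, 1, 0, 0],
 [1, 0, 0, 0]]
  V a = (0, -10, 3, -4)
Solving gives a = (-4, 3, -3, -4).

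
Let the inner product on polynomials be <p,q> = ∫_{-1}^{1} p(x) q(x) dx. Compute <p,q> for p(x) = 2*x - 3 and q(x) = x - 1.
<p,q> = 22/3

Expand the product: p(x)·q(x) = 2*x^2 - 5*x + 3.
∫_{-1}^{1} of each monomial x^k gives [2/(k+1) if k even, 0 if k odd]. Integrating term-by-term (or equivalently evaluating the antiderivative F(x) = 2*x^3/3 - 5*x^2/2 + 3*x at the endpoints):
  F(1) − F(−1) = 7/6 − (-37/6) = 22/3.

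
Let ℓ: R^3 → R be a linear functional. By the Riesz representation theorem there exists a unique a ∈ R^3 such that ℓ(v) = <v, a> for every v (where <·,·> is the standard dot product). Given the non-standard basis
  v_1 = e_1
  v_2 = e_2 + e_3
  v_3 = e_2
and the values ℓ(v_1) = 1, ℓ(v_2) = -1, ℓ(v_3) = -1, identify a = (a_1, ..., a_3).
a = (1, -1, 0)

Write a = (a_1, ..., a_3) in the standard basis. For each basis vector v_i, ℓ(v_i) = <v_i, a> is a linear equation in the a_j's. Collect the n equations into a matrix system V a = ℓ, where row i of V is v_i (expressed in the standard basis). Since V is invertible (lower-triangular with 1s on the diagonal, up to permutation), solve by back-substitution:
  V =
[[1, 0, 0],
 [0, 1, 1],
 [0, 1, 0]]
  V a = (1, -1, -1)
Solving gives a = (1, -1, 0).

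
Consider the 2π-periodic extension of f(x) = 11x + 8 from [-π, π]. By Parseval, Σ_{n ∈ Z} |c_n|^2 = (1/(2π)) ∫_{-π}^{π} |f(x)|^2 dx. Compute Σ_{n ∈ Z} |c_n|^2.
Σ |c_n|^2 = 121π^2/3 + 64

Expand and integrate term by term over [-π, π]:
  ∫ (11x)^2 dx = 121·(2π^3/3); ∫ 2·11·(8)·x dx = 0 (odd integrand); ∫ 8^2 dx = 64·2π.
So (1/(2π)) ∫_{-π}^{π} (11x + 8)^2 dx = 121π^2/3 + 64 = 121π^2/3 + 64.
Parseval ⇒ Σ |c_n|^2 = 121π^2/3 + 64.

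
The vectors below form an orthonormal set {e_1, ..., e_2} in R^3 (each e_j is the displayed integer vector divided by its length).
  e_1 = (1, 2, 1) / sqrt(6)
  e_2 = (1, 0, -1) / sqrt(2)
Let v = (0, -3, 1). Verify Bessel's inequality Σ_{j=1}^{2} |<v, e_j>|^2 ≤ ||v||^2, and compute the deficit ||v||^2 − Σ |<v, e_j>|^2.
Σ |<v, e_j>|^2 = 14/3; ||v||^2 = 10; deficit = 16/3

Write each e_j = u_j / sqrt(<u_j, u_j>) where u_j is the displayed integer vector. Then <v, e_j> = <v, u_j> / sqrt(<u_j, u_j>), so |<v, e_j>|^2 = <v, u_j>^2 / <u_j, u_j>.
Coefficients: <v, e_1> = -5/sqrt(6), <v, e_2> = -1/sqrt(2).
Square and sum: Σ |<v, e_j>|^2 = 14/3.
Compute ||v||^2 = v·v = 10.
Deficit = 10 − 14/3 = 16/3 ≥ 0, confirming Bessel's inequality. (The deficit equals ||v − Σ <v,e_j> e_j||^2, the squared distance from v to span{e_j}.)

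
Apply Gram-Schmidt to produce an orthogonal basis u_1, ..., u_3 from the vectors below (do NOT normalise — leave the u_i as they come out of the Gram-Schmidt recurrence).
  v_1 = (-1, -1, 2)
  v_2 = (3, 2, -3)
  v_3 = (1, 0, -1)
Orthogonal basis:
  u_1 = (-1, -1, 2)
  u_2 = (7/6, 1/6, 2/3)
  u_3 = (2/11, -6/11, -2/11)

Apply the Gram-Schmidt recurrence
  u_1 = v_1
  u_i = v_i − Σ_{j<i} ((v_i · u_j) / (u_j · u_j)) · u_j.

Step by step this gives:
  u_1 = (-1, -1, 2)
  u_2 = (7/6, 1/6, 2/3)
  u_3 = (2/11, -6/11, -2/11)

Orthogonality check:
  u_2 · u_1 = 0 (should be 0)
  u_3 · u_1 = 0 (should be 0)
  u_3 · u_2 = 0 (should be 0)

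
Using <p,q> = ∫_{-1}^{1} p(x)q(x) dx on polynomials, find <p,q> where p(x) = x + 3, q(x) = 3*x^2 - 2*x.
<p,q> = 14/3

Expand the product: p(x)·q(x) = 3*x^3 + 7*x^2 - 6*x.
∫_{-1}^{1} of each monomial x^k gives [2/(k+1) if k even, 0 if k odd]. Integrating term-by-term (or equivalently evaluating the antiderivative F(x) = 3*x^4/4 + 7*x^3/3 - 3*x^2 at the endpoints):
  F(1) − F(−1) = 1/12 − (-55/12) = 14/3.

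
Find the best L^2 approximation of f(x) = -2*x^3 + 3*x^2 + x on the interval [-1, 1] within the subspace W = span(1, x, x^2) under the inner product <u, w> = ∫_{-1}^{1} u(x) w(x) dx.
g(x) = 3*x^2 - x/5

The best approximation g ∈ W is the orthogonal projection of f onto W. Writing g = a_0 + a_1 x + a_2 x^2, the coefficients solve the normal equations G · a = b where
  G_{ij} = <φ_i, φ_j> and b_i = <f, φ_i>, with φ_0 = 1, φ_1 = x, φ_2 = x^2.
G =
  [2, 0, 2/3]
  [0, 2/3, 0]
  [2/3, 0, 2/5],
b = (2, -2/15, 6/5).
Solving gives a_0 = 0, a_1 = -1/5, a_2 = 3, so
  g(x) = 3*x^2 - x/5.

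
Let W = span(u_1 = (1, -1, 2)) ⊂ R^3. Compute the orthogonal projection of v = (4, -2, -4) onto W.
proj_W(v) = (-1/3, 1/3, -2/3)

Set up U = [u_1 | ... | u_1] ∈ R^(3×1). The projector onto W = col(U) is P = U (U^T U)^(-1) U^T.
Compute U^T U =
  [6],
and U^T v = (-2).
Solve U^T U · c = U^T v for the coefficients: c = (-1/3). The projection is proj_W(v) = U c.
Check: (v - proj_W(v)) · u_1 = 0  (should be 0).
Result: proj_W(v) = (-1/3, 1/3, -2/3).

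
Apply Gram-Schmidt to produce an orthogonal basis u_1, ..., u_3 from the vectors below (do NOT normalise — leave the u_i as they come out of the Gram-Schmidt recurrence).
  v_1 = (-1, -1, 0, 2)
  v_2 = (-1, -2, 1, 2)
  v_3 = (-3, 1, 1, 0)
Orthogonal basis:
  u_1 = (-1, -1, 0, 2)
  u_2 = (1/6, -5/6, 1, -1/3)
  u_3 = (-29/11, 13/11, 13/11, -8/11)

Apply the Gram-Schmidt recurrence
  u_1 = v_1
  u_i = v_i − Σ_{j<i} ((v_i · u_j) / (u_j · u_j)) · u_j.

Step by step this gives:
  u_1 = (-1, -1, 0, 2)
  u_2 = (1/6, -5/6, 1, -1/3)
  u_3 = (-29/11, 13/11, 13/11, -8/11)

Orthogonality check:
  u_2 · u_1 = 0 (should be 0)
  u_3 · u_1 = 0 (should be 0)
  u_3 · u_2 = 0 (should be 0)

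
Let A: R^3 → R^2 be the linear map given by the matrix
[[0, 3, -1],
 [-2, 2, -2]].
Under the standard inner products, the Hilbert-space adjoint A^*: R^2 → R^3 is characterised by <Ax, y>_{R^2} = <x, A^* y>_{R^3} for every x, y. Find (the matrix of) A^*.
A^* = A^T =
[[0, -2],
 [3, 2],
 [-1, -2]]

For real matrices with standard dot products, the defining identity <Ax, y> = <x, A^* y> gives (Ax)^T y = x^T (A^*) y, i.e. x^T A^T y = x^T (A^*) y. Since this holds for all x, y, we must have A^* = A^T. Therefore
A^* =
[[0, -2],
 [3, 2],
 [-1, -2]].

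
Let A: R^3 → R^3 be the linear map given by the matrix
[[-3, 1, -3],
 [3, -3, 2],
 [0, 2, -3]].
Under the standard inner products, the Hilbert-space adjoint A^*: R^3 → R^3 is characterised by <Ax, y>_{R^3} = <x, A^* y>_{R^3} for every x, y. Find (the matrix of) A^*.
A^* = A^T =
[[-3, 3, 0],
 [1, -3, 2],
 [-3, 2, -3]]

For real matrices with standard dot products, the defining identity <Ax, y> = <x, A^* y> gives (Ax)^T y = x^T (A^*) y, i.e. x^T A^T y = x^T (A^*) y. Since this holds for all x, y, we must have A^* = A^T. Therefore
A^* =
[[-3, 3, 0],
 [1, -3, 2],
 [-3, 2, -3]].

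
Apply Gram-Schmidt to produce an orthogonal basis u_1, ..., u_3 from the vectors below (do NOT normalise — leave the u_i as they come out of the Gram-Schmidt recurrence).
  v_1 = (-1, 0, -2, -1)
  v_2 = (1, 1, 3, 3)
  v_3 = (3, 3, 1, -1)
Orthogonal basis:
  u_1 = (-1, 0, -2, -1)
  u_2 = (-2/3, 1, -1/3, 4/3)
  u_3 = (11/5, 16/5, -2/5, -7/5)

Apply the Gram-Schmidt recurrence
  u_1 = v_1
  u_i = v_i − Σ_{j<i} ((v_i · u_j) / (u_j · u_j)) · u_j.

Step by step this gives:
  u_1 = (-1, 0, -2, -1)
  u_2 = (-2/3, 1, -1/3, 4/3)
  u_3 = (11/5, 16/5, -2/5, -7/5)

Orthogonality check:
  u_2 · u_1 = 0 (should be 0)
  u_3 · u_1 = 0 (should be 0)
  u_3 · u_2 = 0 (should be 0)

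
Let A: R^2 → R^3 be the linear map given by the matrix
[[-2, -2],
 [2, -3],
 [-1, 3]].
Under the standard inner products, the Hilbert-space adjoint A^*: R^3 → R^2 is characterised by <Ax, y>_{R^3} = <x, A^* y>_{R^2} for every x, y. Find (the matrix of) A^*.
A^* = A^T =
[[-2, 2, -1],
 [-2, -3, 3]]

For real matrices with standard dot products, the defining identity <Ax, y> = <x, A^* y> gives (Ax)^T y = x^T (A^*) y, i.e. x^T A^T y = x^T (A^*) y. Since this holds for all x, y, we must have A^* = A^T. Therefore
A^* =
[[-2, 2, -1],
 [-2, -3, 3]].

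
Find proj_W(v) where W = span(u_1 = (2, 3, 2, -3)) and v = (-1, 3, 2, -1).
proj_W(v) = (14/13, 21/13, 14/13, -21/13)

Set up U = [u_1 | ... | u_1] ∈ R^(4×1). The projector onto W = col(U) is P = U (U^T U)^(-1) U^T.
Compute U^T U =
  [26],
and U^T v = (14).
Solve U^T U · c = U^T v for the coefficients: c = (7/13). The projection is proj_W(v) = U c.
Check: (v - proj_W(v)) · u_1 = 0  (should be 0).
Result: proj_W(v) = (14/13, 21/13, 14/13, -21/13).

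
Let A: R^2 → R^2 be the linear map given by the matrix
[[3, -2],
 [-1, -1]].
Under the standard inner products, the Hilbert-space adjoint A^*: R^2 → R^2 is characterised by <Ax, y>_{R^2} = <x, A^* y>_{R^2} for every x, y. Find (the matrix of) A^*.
A^* = A^T =
[[3, -1],
 [-2, -1]]

For real matrices with standard dot products, the defining identity <Ax, y> = <x, A^* y> gives (Ax)^T y = x^T (A^*) y, i.e. x^T A^T y = x^T (A^*) y. Since this holds for all x, y, we must have A^* = A^T. Therefore
A^* =
[[3, -1],
 [-2, -1]].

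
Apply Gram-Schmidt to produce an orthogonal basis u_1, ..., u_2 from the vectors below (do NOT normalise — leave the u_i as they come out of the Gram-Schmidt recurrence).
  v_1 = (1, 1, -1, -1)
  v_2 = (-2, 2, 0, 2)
Orthogonal basis:
  u_1 = (1, 1, -1, -1)
  u_2 = (-3/2, 5/2, -1/2, 3/2)

Apply the Gram-Schmidt recurrence
  u_1 = v_1
  u_i = v_i − Σ_{j<i} ((v_i · u_j) / (u_j · u_j)) · u_j.

Step by step this gives:
  u_1 = (1, 1, -1, -1)
  u_2 = (-3/2, 5/2, -1/2, 3/2)

Orthogonality check:
  u_2 · u_1 = 0 (should be 0)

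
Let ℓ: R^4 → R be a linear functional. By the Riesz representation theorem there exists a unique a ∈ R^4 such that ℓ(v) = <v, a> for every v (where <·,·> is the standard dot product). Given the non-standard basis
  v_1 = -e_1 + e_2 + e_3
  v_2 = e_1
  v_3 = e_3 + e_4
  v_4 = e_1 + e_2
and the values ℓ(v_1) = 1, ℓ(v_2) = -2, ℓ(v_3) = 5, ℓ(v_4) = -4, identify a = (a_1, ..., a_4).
a = (-2, -2, 1, 4)

Write a = (a_1, ..., a_4) in the standard basis. For each basis vector v_i, ℓ(v_i) = <v_i, a> is a linear equation in the a_j's. Collect the n equations into a matrix system V a = ℓ, where row i of V is v_i (expressed in the standard basis). Since V is invertible (lower-triangular with 1s on the diagonal, up to permutation), solve by back-substitution:
  V =
[[-1, 1, 1, 0],
 [1, 0, 0, 0],
 [0, 0, 1, 1],
 [1, 1, 0, 0]]
  V a = (1, -2, 5, -4)
Solving gives a = (-2, -2, 1, 4).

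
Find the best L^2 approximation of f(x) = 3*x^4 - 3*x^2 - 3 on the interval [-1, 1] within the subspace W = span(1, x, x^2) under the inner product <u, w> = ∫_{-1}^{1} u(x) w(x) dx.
g(x) = -3*x^2/7 - 114/35

The best approximation g ∈ W is the orthogonal projection of f onto W. Writing g = a_0 + a_1 x + a_2 x^2, the coefficients solve the normal equations G · a = b where
  G_{ij} = <φ_i, φ_j> and b_i = <f, φ_i>, with φ_0 = 1, φ_1 = x, φ_2 = x^2.
G =
  [2, 0, 2/3]
  [0, 2/3, 0]
  [2/3, 0, 2/5],
b = (-34/5, 0, -82/35).
Solving gives a_0 = -114/35, a_1 = 0, a_2 = -3/7, so
  g(x) = -3*x^2/7 - 114/35.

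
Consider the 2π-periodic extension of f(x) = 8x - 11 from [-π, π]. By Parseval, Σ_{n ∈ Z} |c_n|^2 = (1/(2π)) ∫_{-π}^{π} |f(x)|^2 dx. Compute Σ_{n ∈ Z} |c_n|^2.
Σ |c_n|^2 = 64π^2/3 + 121

Expand and integrate term by term over [-π, π]:
  ∫ (8x)^2 dx = 64·(2π^3/3); ∫ 2·8·(-11)·x dx = 0 (odd integrand); ∫ (-11)^2 dx = 121·2π.
So (1/(2π)) ∫_{-π}^{π} (8x - 11)^2 dx = 64π^2/3 + 121 = 64π^2/3 + 121.
Parseval ⇒ Σ |c_n|^2 = 64π^2/3 + 121.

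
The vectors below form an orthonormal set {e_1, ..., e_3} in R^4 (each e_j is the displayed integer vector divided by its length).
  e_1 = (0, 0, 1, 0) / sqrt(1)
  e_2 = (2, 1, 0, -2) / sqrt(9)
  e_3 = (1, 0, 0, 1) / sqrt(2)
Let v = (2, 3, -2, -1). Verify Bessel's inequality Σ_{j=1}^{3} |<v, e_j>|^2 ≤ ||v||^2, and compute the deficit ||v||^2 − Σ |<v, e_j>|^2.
Σ |<v, e_j>|^2 = 27/2; ||v||^2 = 18; deficit = 9/2

Write each e_j = u_j / sqrt(<u_j, u_j>) where u_j is the displayed integer vector. Then <v, e_j> = <v, u_j> / sqrt(<u_j, u_j>), so |<v, e_j>|^2 = <v, u_j>^2 / <u_j, u_j>.
Coefficients: <v, e_1> = -2/sqrt(1), <v, e_2> = 9/sqrt(9), <v, e_3> = 1/sqrt(2).
Square and sum: Σ |<v, e_j>|^2 = 27/2.
Compute ||v||^2 = v·v = 18.
Deficit = 18 − 27/2 = 9/2 ≥ 0, confirming Bessel's inequality. (The deficit equals ||v − Σ <v,e_j> e_j||^2, the squared distance from v to span{e_j}.)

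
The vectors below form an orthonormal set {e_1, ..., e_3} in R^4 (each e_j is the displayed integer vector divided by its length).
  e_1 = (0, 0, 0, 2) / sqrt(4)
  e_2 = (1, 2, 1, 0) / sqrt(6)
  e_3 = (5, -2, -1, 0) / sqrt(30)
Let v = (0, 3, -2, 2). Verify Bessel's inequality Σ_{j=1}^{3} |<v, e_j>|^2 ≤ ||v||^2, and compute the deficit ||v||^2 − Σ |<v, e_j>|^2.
Σ |<v, e_j>|^2 = 36/5; ||v||^2 = 17; deficit = 49/5

Write each e_j = u_j / sqrt(<u_j, u_j>) where u_j is the displayed integer vector. Then <v, e_j> = <v, u_j> / sqrt(<u_j, u_j>), so |<v, e_j>|^2 = <v, u_j>^2 / <u_j, u_j>.
Coefficients: <v, e_1> = 4/sqrt(4), <v, e_2> = 4/sqrt(6), <v, e_3> = -4/sqrt(30).
Square and sum: Σ |<v, e_j>|^2 = 36/5.
Compute ||v||^2 = v·v = 17.
Deficit = 17 − 36/5 = 49/5 ≥ 0, confirming Bessel's inequality. (The deficit equals ||v − Σ <v,e_j> e_j||^2, the squared distance from v to span{e_j}.)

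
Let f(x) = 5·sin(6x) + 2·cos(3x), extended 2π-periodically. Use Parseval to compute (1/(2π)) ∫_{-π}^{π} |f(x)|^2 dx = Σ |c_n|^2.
Σ |c_n|^2 = 29/2

Expand |f|^2 and use orthogonality of {sin(nx), cos(mx)} on [-π, π]:
  ∫_{-π}^{π} sin(nx)^2 dx = π, ∫ cos(mx)^2 dx = π, and cross terms integrate to 0.
So ∫_{-π}^{π} f(x)^2 dx = 5^2 · π + 2^2 · π = (25 + 4)π.
Divide by 2π: (25 + 4)/2 = 29/2.
By Parseval, this equals Σ |c_n|^2.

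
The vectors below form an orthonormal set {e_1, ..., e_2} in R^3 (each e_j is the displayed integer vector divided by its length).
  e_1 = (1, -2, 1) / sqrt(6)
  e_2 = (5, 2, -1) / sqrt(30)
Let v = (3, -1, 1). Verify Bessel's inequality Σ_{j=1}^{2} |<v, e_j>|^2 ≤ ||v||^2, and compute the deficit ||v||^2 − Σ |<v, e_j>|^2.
Σ |<v, e_j>|^2 = 54/5; ||v||^2 = 11; deficit = 1/5

Write each e_j = u_j / sqrt(<u_j, u_j>) where u_j is the displayed integer vector. Then <v, e_j> = <v, u_j> / sqrt(<u_j, u_j>), so |<v, e_j>|^2 = <v, u_j>^2 / <u_j, u_j>.
Coefficients: <v, e_1> = 6/sqrt(6), <v, e_2> = 12/sqrt(30).
Square and sum: Σ |<v, e_j>|^2 = 54/5.
Compute ||v||^2 = v·v = 11.
Deficit = 11 − 54/5 = 1/5 ≥ 0, confirming Bessel's inequality. (The deficit equals ||v − Σ <v,e_j> e_j||^2, the squared distance from v to span{e_j}.)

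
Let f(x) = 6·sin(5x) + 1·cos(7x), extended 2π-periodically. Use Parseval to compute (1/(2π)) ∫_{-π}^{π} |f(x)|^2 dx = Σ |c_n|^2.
Σ |c_n|^2 = 37/2

Expand |f|^2 and use orthogonality of {sin(nx), cos(mx)} on [-π, π]:
  ∫_{-π}^{π} sin(nx)^2 dx = π, ∫ cos(mx)^2 dx = π, and cross terms integrate to 0.
So ∫_{-π}^{π} f(x)^2 dx = 6^2 · π + 1^2 · π = (36 + 1)π.
Divide by 2π: (36 + 1)/2 = 37/2.
By Parseval, this equals Σ |c_n|^2.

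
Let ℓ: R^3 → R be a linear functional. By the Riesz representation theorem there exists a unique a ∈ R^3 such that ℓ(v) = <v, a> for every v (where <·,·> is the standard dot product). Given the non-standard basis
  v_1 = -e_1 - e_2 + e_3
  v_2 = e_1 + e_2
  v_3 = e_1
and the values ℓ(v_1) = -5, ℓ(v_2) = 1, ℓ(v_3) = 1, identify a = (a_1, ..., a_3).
a = (1, 0, -4)

Write a = (a_1, ..., a_3) in the standard basis. For each basis vector v_i, ℓ(v_i) = <v_i, a> is a linear equation in the a_j's. Collect the n equations into a matrix system V a = ℓ, where row i of V is v_i (expressed in the standard basis). Since V is invertible (lower-triangular with 1s on the diagonal, up to permutation), solve by back-substitution:
  V =
[[-1, -1, 1],
 [1, 1, 0],
 [1, 0, 0]]
  V a = (-5, 1, 1)
Solving gives a = (1, 0, -4).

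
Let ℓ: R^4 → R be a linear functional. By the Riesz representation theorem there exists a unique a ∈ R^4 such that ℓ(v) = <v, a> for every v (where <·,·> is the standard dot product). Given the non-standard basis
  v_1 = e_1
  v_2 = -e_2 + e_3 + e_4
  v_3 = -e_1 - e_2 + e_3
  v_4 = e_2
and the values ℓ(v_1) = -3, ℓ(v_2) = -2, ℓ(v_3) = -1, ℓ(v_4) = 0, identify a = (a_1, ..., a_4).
a = (-3, 0, -4, 2)

Write a = (a_1, ..., a_4) in the standard basis. For each basis vector v_i, ℓ(v_i) = <v_i, a> is a linear equation in the a_j's. Collect the n equations into a matrix system V a = ℓ, where row i of V is v_i (expressed in the standard basis). Since V is invertible (lower-triangular with 1s on the diagonal, up to permutation), solve by back-substitution:
  V =
[[1, 0, 0, 0],
 [0, -1, 1, 1],
 [-1, -1, 1, 0],
 [0, 1, 0, 0]]
  V a = (-3, -2, -1, 0)
Solving gives a = (-3, 0, -4, 2).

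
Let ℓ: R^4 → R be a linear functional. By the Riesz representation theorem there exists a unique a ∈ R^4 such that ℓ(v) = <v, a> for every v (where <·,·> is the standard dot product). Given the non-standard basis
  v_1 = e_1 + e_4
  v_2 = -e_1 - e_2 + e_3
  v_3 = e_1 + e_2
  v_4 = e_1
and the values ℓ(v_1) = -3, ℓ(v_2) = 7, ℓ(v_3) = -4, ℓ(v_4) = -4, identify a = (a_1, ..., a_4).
a = (-4, 0, 3, 1)

Write a = (a_1, ..., a_4) in the standard basis. For each basis vector v_i, ℓ(v_i) = <v_i, a> is a linear equation in the a_j's. Collect the n equations into a matrix system V a = ℓ, where row i of V is v_i (expressed in the standard basis). Since V is invertible (lower-triangular with 1s on the diagonal, up to permutation), solve by back-substitution:
  V =
[[1, 0, 0, 1],
 [-1, -1, 1, 0],
 [1, 1, 0, 0],
 [1, 0, 0, 0]]
  V a = (-3, 7, -4, -4)
Solving gives a = (-4, 0, 3, 1).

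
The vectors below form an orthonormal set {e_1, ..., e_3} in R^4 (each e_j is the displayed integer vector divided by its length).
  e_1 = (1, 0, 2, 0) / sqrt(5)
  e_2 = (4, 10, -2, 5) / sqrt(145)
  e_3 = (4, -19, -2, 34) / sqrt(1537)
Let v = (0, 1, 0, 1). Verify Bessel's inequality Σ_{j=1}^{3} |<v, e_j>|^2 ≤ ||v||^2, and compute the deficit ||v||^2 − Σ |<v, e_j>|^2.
Σ |<v, e_j>|^2 = 90/53; ||v||^2 = 2; deficit = 16/53

Write each e_j = u_j / sqrt(<u_j, u_j>) where u_j is the displayed integer vector. Then <v, e_j> = <v, u_j> / sqrt(<u_j, u_j>), so |<v, e_j>|^2 = <v, u_j>^2 / <u_j, u_j>.
Coefficients: <v, e_1> = 0/sqrt(5), <v, e_2> = 15/sqrt(145), <v, e_3> = 15/sqrt(1537).
Square and sum: Σ |<v, e_j>|^2 = 90/53.
Compute ||v||^2 = v·v = 2.
Deficit = 2 − 90/53 = 16/53 ≥ 0, confirming Bessel's inequality. (The deficit equals ||v − Σ <v,e_j> e_j||^2, the squared distance from v to span{e_j}.)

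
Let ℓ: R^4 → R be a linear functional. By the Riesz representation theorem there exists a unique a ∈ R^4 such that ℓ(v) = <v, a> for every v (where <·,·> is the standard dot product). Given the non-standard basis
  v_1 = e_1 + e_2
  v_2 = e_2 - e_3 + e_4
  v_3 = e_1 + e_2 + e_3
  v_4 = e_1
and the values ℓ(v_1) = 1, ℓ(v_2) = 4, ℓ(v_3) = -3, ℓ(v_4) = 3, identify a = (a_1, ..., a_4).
a = (3, -2, -4, 2)

Write a = (a_1, ..., a_4) in the standard basis. For each basis vector v_i, ℓ(v_i) = <v_i, a> is a linear equation in the a_j's. Collect the n equations into a matrix system V a = ℓ, where row i of V is v_i (expressed in the standard basis). Since V is invertible (lower-triangular with 1s on the diagonal, up to permutation), solve by back-substitution:
  V =
[[1, 1, 0, 0],
 [0, 1, -1, 1],
 [1, 1, 1, 0],
 [1, 0, 0, 0]]
  V a = (1, 4, -3, 3)
Solving gives a = (3, -2, -4, 2).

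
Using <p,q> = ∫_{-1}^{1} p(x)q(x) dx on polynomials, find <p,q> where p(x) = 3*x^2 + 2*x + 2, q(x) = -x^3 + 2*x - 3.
<p,q> = -242/15

Expand the product: p(x)·q(x) = -3*x^5 - 2*x^4 + 4*x^3 - 5*x^2 - 2*x - 6.
∫_{-1}^{1} of each monomial x^k gives [2/(k+1) if k even, 0 if k odd]. Integrating term-by-term (or equivalently evaluating the antiderivative F(x) = -x^6/2 - 2*x^5/5 + x^4 - 5*x^3/3 - x^2 - 6*x at the endpoints):
  F(1) − F(−1) = -257/30 − (227/30) = -242/15.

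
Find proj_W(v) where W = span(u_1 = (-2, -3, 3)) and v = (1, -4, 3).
proj_W(v) = (-19/11, -57/22, 57/22)

Set up U = [u_1 | ... | u_1] ∈ R^(3×1). The projector onto W = col(U) is P = U (U^T U)^(-1) U^T.
Compute U^T U =
  [22],
and U^T v = (19).
Solve U^T U · c = U^T v for the coefficients: c = (19/22). The projection is proj_W(v) = U c.
Check: (v - proj_W(v)) · u_1 = 0  (should be 0).
Result: proj_W(v) = (-19/11, -57/22, 57/22).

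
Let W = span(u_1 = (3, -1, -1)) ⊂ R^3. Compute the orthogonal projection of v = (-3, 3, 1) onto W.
proj_W(v) = (-39/11, 13/11, 13/11)

Set up U = [u_1 | ... | u_1] ∈ R^(3×1). The projector onto W = col(U) is P = U (U^T U)^(-1) U^T.
Compute U^T U =
  [11],
and U^T v = (-13).
Solve U^T U · c = U^T v for the coefficients: c = (-13/11). The projection is proj_W(v) = U c.
Check: (v - proj_W(v)) · u_1 = 0  (should be 0).
Result: proj_W(v) = (-39/11, 13/11, 13/11).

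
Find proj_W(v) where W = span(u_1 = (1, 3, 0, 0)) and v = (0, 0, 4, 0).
proj_W(v) = (0, 0, 0, 0)

Set up U = [u_1 | ... | u_1] ∈ R^(4×1). The projector onto W = col(U) is P = U (U^T U)^(-1) U^T.
Compute U^T U =
  [10],
and U^T v = (0).
Solve U^T U · c = U^T v for the coefficients: c = (0). The projection is proj_W(v) = U c.
Check: (v - proj_W(v)) · u_1 = 0  (should be 0).
Result: proj_W(v) = (0, 0, 0, 0).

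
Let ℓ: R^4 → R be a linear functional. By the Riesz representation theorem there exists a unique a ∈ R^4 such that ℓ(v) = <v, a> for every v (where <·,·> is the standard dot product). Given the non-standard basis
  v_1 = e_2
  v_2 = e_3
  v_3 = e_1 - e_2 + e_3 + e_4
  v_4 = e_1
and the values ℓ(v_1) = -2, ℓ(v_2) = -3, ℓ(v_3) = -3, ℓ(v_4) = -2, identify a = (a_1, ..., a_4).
a = (-2, -2, -3, 0)

Write a = (a_1, ..., a_4) in the standard basis. For each basis vector v_i, ℓ(v_i) = <v_i, a> is a linear equation in the a_j's. Collect the n equations into a matrix system V a = ℓ, where row i of V is v_i (expressed in the standard basis). Since V is invertible (lower-triangular with 1s on the diagonal, up to permutation), solve by back-substitution:
  V =
[[0, 1, 0, 0],
 [0, 0, 1, 0],
 [1, -1, 1, 1],
 [1, 0, 0, 0]]
  V a = (-2, -3, -3, -2)
Solving gives a = (-2, -2, -3, 0).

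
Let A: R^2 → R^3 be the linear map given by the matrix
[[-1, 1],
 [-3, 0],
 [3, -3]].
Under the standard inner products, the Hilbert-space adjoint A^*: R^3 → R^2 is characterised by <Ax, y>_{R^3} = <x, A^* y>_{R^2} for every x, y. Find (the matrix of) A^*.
A^* = A^T =
[[-1, -3, 3],
 [1, 0, -3]]

For real matrices with standard dot products, the defining identity <Ax, y> = <x, A^* y> gives (Ax)^T y = x^T (A^*) y, i.e. x^T A^T y = x^T (A^*) y. Since this holds for all x, y, we must have A^* = A^T. Therefore
A^* =
[[-1, -3, 3],
 [1, 0, -3]].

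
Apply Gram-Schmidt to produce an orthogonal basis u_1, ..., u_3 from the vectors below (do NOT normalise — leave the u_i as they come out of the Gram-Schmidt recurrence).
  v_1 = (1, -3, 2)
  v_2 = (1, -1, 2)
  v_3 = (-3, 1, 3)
Orthogonal basis:
  u_1 = (1, -3, 2)
  u_2 = (3/7, 5/7, 6/7)
  u_3 = (-18/5, 0, 9/5)

Apply the Gram-Schmidt recurrence
  u_1 = v_1
  u_i = v_i − Σ_{j<i} ((v_i · u_j) / (u_j · u_j)) · u_j.

Step by step this gives:
  u_1 = (1, -3, 2)
  u_2 = (3/7, 5/7, 6/7)
  u_3 = (-18/5, 0, 9/5)

Orthogonality check:
  u_2 · u_1 = 0 (should be 0)
  u_3 · u_1 = 0 (should be 0)
  u_3 · u_2 = 0 (should be 0)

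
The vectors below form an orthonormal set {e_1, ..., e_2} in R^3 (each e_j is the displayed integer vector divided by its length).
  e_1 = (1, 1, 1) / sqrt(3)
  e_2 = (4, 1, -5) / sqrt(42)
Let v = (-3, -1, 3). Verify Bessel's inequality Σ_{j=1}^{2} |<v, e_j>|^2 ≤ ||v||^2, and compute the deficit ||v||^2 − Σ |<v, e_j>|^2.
Σ |<v, e_j>|^2 = 19; ||v||^2 = 19; deficit = 0

Write each e_j = u_j / sqrt(<u_j, u_j>) where u_j is the displayed integer vector. Then <v, e_j> = <v, u_j> / sqrt(<u_j, u_j>), so |<v, e_j>|^2 = <v, u_j>^2 / <u_j, u_j>.
Coefficients: <v, e_1> = -1/sqrt(3), <v, e_2> = -28/sqrt(42).
Square and sum: Σ |<v, e_j>|^2 = 19.
Compute ||v||^2 = v·v = 19.
Deficit = 19 − 19 = 0 ≥ 0, confirming Bessel's inequality. (The deficit equals ||v − Σ <v,e_j> e_j||^2, the squared distance from v to span{e_j}.)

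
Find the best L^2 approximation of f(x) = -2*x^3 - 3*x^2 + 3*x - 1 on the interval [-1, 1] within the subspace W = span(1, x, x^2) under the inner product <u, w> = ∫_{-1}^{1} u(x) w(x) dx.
g(x) = -3*x^2 + 9*x/5 - 1

The best approximation g ∈ W is the orthogonal projection of f onto W. Writing g = a_0 + a_1 x + a_2 x^2, the coefficients solve the normal equations G · a = b where
  G_{ij} = <φ_i, φ_j> and b_i = <f, φ_i>, with φ_0 = 1, φ_1 = x, φ_2 = x^2.
G =
  [2, 0, 2/3]
  [0, 2/3, 0]
  [2/3, 0, 2/5],
b = (-4, 6/5, -28/15).
Solving gives a_0 = -1, a_1 = 9/5, a_2 = -3, so
  g(x) = -3*x^2 + 9*x/5 - 1.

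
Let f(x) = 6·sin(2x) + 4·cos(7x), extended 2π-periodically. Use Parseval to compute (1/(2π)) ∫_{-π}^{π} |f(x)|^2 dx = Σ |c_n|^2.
Σ |c_n|^2 = 26

Expand |f|^2 and use orthogonality of {sin(nx), cos(mx)} on [-π, π]:
  ∫_{-π}^{π} sin(nx)^2 dx = π, ∫ cos(mx)^2 dx = π, and cross terms integrate to 0.
So ∫_{-π}^{π} f(x)^2 dx = 6^2 · π + 4^2 · π = (36 + 16)π.
Divide by 2π: (36 + 16)/2 = 26.
By Parseval, this equals Σ |c_n|^2.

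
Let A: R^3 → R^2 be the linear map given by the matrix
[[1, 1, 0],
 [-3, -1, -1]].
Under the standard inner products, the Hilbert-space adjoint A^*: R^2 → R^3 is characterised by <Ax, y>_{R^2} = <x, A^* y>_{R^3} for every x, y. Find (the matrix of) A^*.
A^* = A^T =
[[1, -3],
 [1, -1],
 [0, -1]]

For real matrices with standard dot products, the defining identity <Ax, y> = <x, A^* y> gives (Ax)^T y = x^T (A^*) y, i.e. x^T A^T y = x^T (A^*) y. Since this holds for all x, y, we must have A^* = A^T. Therefore
A^* =
[[1, -3],
 [1, -1],
 [0, -1]].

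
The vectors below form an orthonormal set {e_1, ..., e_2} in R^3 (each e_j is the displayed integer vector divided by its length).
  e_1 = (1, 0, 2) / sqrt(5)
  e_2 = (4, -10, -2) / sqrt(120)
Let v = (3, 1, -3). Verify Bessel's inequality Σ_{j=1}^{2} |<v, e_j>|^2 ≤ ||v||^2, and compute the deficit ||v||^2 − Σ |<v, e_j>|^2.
Σ |<v, e_j>|^2 = 7/3; ||v||^2 = 19; deficit = 50/3

Write each e_j = u_j / sqrt(<u_j, u_j>) where u_j is the displayed integer vector. Then <v, e_j> = <v, u_j> / sqrt(<u_j, u_j>), so |<v, e_j>|^2 = <v, u_j>^2 / <u_j, u_j>.
Coefficients: <v, e_1> = -3/sqrt(5), <v, e_2> = 8/sqrt(120).
Square and sum: Σ |<v, e_j>|^2 = 7/3.
Compute ||v||^2 = v·v = 19.
Deficit = 19 − 7/3 = 50/3 ≥ 0, confirming Bessel's inequality. (The deficit equals ||v − Σ <v,e_j> e_j||^2, the squared distance from v to span{e_j}.)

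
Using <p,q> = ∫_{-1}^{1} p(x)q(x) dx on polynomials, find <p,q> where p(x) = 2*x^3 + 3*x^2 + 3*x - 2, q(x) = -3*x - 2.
<p,q> = -22/5

Expand the product: p(x)·q(x) = -6*x^4 - 13*x^3 - 15*x^2 + 4.
∫_{-1}^{1} of each monomial x^k gives [2/(k+1) if k even, 0 if k odd]. Integrating term-by-term (or equivalently evaluating the antiderivative F(x) = -6*x^5/5 - 13*x^4/4 - 5*x^3 + 4*x at the endpoints):
  F(1) − F(−1) = -109/20 − (-21/20) = -22/5.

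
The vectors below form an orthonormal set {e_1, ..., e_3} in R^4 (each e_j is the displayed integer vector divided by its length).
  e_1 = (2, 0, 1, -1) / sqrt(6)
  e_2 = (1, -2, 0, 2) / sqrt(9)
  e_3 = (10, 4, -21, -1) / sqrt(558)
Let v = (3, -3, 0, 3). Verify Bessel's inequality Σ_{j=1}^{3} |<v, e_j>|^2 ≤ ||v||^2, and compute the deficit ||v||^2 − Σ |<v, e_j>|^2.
Σ |<v, e_j>|^2 = 834/31; ||v||^2 = 27; deficit = 3/31

Write each e_j = u_j / sqrt(<u_j, u_j>) where u_j is the displayed integer vector. Then <v, e_j> = <v, u_j> / sqrt(<u_j, u_j>), so |<v, e_j>|^2 = <v, u_j>^2 / <u_j, u_j>.
Coefficients: <v, e_1> = 3/sqrt(6), <v, e_2> = 15/sqrt(9), <v, e_3> = 15/sqrt(558).
Square and sum: Σ |<v, e_j>|^2 = 834/31.
Compute ||v||^2 = v·v = 27.
Deficit = 27 − 834/31 = 3/31 ≥ 0, confirming Bessel's inequality. (The deficit equals ||v − Σ <v,e_j> e_j||^2, the squared distance from v to span{e_j}.)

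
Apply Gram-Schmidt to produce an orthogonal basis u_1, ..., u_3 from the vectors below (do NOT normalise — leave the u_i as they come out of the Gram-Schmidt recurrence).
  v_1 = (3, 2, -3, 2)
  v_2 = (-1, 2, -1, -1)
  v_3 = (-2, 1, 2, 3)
Orthogonal basis:
  u_1 = (3, 2, -3, 2)
  u_2 = (-16/13, 24/13, -10/13, -15/13)
  u_3 = (-148/89, 133/89, 130/89, 284/89)

Apply the Gram-Schmidt recurrence
  u_1 = v_1
  u_i = v_i − Σ_{j<i} ((v_i · u_j) / (u_j · u_j)) · u_j.

Step by step this gives:
  u_1 = (3, 2, -3, 2)
  u_2 = (-16/13, 24/13, -10/13, -15/13)
  u_3 = (-148/89, 133/89, 130/89, 284/89)

Orthogonality check:
  u_2 · u_1 = 0 (should be 0)
  u_3 · u_1 = 0 (should be 0)
  u_3 · u_2 = 0 (should be 0)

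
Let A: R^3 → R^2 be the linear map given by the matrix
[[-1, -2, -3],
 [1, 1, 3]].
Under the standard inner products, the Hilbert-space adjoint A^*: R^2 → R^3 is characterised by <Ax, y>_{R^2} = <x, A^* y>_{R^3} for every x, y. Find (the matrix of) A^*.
A^* = A^T =
[[-1, 1],
 [-2, 1],
 [-3, 3]]

For real matrices with standard dot products, the defining identity <Ax, y> = <x, A^* y> gives (Ax)^T y = x^T (A^*) y, i.e. x^T A^T y = x^T (A^*) y. Since this holds for all x, y, we must have A^* = A^T. Therefore
A^* =
[[-1, 1],
 [-2, 1],
 [-3, 3]].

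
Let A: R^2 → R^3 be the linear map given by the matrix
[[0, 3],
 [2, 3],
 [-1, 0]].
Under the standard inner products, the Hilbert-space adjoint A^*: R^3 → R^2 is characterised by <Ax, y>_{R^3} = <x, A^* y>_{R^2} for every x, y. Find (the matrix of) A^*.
A^* = A^T =
[[0, 2, -1],
 [3, 3, 0]]

For real matrices with standard dot products, the defining identity <Ax, y> = <x, A^* y> gives (Ax)^T y = x^T (A^*) y, i.e. x^T A^T y = x^T (A^*) y. Since this holds for all x, y, we must have A^* = A^T. Therefore
A^* =
[[0, 2, -1],
 [3, 3, 0]].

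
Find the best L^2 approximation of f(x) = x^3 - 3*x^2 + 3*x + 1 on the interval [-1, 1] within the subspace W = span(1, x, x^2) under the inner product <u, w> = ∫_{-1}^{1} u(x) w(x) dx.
g(x) = -3*x^2 + 18*x/5 + 1

The best approximation g ∈ W is the orthogonal projection of f onto W. Writing g = a_0 + a_1 x + a_2 x^2, the coefficients solve the normal equations G · a = b where
  G_{ij} = <φ_i, φ_j> and b_i = <f, φ_i>, with φ_0 = 1, φ_1 = x, φ_2 = x^2.
G =
  [2, 0, 2/3]
  [0, 2/3, 0]
  [2/3, 0, 2/5],
b = (0, 12/5, -8/15).
Solving gives a_0 = 1, a_1 = 18/5, a_2 = -3, so
  g(x) = -3*x^2 + 18*x/5 + 1.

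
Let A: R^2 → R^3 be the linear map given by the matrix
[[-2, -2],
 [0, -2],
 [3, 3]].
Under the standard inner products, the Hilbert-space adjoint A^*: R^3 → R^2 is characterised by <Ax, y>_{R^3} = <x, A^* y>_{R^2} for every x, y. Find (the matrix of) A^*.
A^* = A^T =
[[-2, 0, 3],
 [-2, -2, 3]]

For real matrices with standard dot products, the defining identity <Ax, y> = <x, A^* y> gives (Ax)^T y = x^T (A^*) y, i.e. x^T A^T y = x^T (A^*) y. Since this holds for all x, y, we must have A^* = A^T. Therefore
A^* =
[[-2, 0, 3],
 [-2, -2, 3]].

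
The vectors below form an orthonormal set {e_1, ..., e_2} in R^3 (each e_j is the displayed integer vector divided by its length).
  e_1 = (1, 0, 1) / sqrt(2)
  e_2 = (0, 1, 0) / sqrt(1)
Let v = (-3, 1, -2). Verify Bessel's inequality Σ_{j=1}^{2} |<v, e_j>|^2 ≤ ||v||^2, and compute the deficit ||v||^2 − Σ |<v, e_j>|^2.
Σ |<v, e_j>|^2 = 27/2; ||v||^2 = 14; deficit = 1/2

Write each e_j = u_j / sqrt(<u_j, u_j>) where u_j is the displayed integer vector. Then <v, e_j> = <v, u_j> / sqrt(<u_j, u_j>), so |<v, e_j>|^2 = <v, u_j>^2 / <u_j, u_j>.
Coefficients: <v, e_1> = -5/sqrt(2), <v, e_2> = 1/sqrt(1).
Square and sum: Σ |<v, e_j>|^2 = 27/2.
Compute ||v||^2 = v·v = 14.
Deficit = 14 − 27/2 = 1/2 ≥ 0, confirming Bessel's inequality. (The deficit equals ||v − Σ <v,e_j> e_j||^2, the squared distance from v to span{e_j}.)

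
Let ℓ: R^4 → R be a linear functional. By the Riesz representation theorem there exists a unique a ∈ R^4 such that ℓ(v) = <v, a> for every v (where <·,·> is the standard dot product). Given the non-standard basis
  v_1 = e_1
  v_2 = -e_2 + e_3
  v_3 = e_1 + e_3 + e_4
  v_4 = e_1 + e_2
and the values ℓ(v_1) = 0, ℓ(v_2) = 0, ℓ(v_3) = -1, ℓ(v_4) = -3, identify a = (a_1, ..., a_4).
a = (0, -3, -3, 2)

Write a = (a_1, ..., a_4) in the standard basis. For each basis vector v_i, ℓ(v_i) = <v_i, a> is a linear equation in the a_j's. Collect the n equations into a matrix system V a = ℓ, where row i of V is v_i (expressed in the standard basis). Since V is invertible (lower-triangular with 1s on the diagonal, up to permutation), solve by back-substitution:
  V =
[[1, 0, 0, 0],
 [0, -1, 1, 0],
 [1, 0, 1, 1],
 [1, 1, 0, 0]]
  V a = (0, 0, -1, -3)
Solving gives a = (0, -3, -3, 2).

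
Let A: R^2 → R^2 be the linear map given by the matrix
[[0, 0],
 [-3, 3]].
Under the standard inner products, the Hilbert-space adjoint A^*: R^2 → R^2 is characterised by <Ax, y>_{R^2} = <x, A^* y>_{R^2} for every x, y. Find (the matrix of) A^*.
A^* = A^T =
[[0, -3],
 [0, 3]]

For real matrices with standard dot products, the defining identity <Ax, y> = <x, A^* y> gives (Ax)^T y = x^T (A^*) y, i.e. x^T A^T y = x^T (A^*) y. Since this holds for all x, y, we must have A^* = A^T. Therefore
A^* =
[[0, -3],
 [0, 3]].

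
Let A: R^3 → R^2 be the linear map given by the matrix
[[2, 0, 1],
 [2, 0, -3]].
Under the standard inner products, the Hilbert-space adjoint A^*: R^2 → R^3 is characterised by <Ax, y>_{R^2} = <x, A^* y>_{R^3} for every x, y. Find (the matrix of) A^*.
A^* = A^T =
[[2, 2],
 [0, 0],
 [1, -3]]

For real matrices with standard dot products, the defining identity <Ax, y> = <x, A^* y> gives (Ax)^T y = x^T (A^*) y, i.e. x^T A^T y = x^T (A^*) y. Since this holds for all x, y, we must have A^* = A^T. Therefore
A^* =
[[2, 2],
 [0, 0],
 [1, -3]].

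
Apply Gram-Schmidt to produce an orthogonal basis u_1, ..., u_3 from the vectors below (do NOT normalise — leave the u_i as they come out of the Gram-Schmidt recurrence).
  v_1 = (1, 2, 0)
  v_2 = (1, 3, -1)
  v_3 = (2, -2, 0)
Orthogonal basis:
  u_1 = (1, 2, 0)
  u_2 = (-2/5, 1/5, -1)
  u_3 = (2, -1, -1)

Apply the Gram-Schmidt recurrence
  u_1 = v_1
  u_i = v_i − Σ_{j<i} ((v_i · u_j) / (u_j · u_j)) · u_j.

Step by step this gives:
  u_1 = (1, 2, 0)
  u_2 = (-2/5, 1/5, -1)
  u_3 = (2, -1, -1)

Orthogonality check:
  u_2 · u_1 = 0 (should be 0)
  u_3 · u_1 = 0 (should be 0)
  u_3 · u_2 = 0 (should be 0)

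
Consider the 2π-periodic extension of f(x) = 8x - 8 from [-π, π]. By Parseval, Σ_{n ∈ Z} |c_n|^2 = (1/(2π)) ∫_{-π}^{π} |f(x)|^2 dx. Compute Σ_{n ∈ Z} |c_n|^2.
Σ |c_n|^2 = 64π^2/3 + 64

Expand and integrate term by term over [-π, π]:
  ∫ (8x)^2 dx = 64·(2π^3/3); ∫ 2·8·(-8)·x dx = 0 (odd integrand); ∫ (-8)^2 dx = 64·2π.
So (1/(2π)) ∫_{-π}^{π} (8x - 8)^2 dx = 64π^2/3 + 64 = 64π^2/3 + 64.
Parseval ⇒ Σ |c_n|^2 = 64π^2/3 + 64.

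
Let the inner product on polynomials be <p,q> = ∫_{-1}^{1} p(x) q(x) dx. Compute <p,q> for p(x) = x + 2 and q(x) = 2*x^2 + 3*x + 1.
<p,q> = 26/3

Expand the product: p(x)·q(x) = 2*x^3 + 7*x^2 + 7*x + 2.
∫_{-1}^{1} of each monomial x^k gives [2/(k+1) if k even, 0 if k odd]. Integrating term-by-term (or equivalently evaluating the antiderivative F(x) = x^4/2 + 7*x^3/3 + 7*x^2/2 + 2*x at the endpoints):
  F(1) − F(−1) = 25/3 − (-1/3) = 26/3.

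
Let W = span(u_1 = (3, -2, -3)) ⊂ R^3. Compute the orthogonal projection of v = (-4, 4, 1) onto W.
proj_W(v) = (-69/22, 23/11, 69/22)

Set up U = [u_1 | ... | u_1] ∈ R^(3×1). The projector onto W = col(U) is P = U (U^T U)^(-1) U^T.
Compute U^T U =
  [22],
and U^T v = (-23).
Solve U^T U · c = U^T v for the coefficients: c = (-23/22). The projection is proj_W(v) = U c.
Check: (v - proj_W(v)) · u_1 = 0  (should be 0).
Result: proj_W(v) = (-69/22, 23/11, 69/22).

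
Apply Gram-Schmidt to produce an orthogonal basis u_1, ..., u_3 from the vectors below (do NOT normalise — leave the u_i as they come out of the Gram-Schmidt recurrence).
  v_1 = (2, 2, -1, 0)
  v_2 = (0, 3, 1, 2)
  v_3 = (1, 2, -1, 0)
Orthogonal basis:
  u_1 = (2, 2, -1, 0)
  u_2 = (-10/9, 17/9, 14/9, 2)
  u_3 = (-45/101, 26/101, -38/101, -20/101)

Apply the Gram-Schmidt recurrence
  u_1 = v_1
  u_i = v_i − Σ_{j<i} ((v_i · u_j) / (u_j · u_j)) · u_j.

Step by step this gives:
  u_1 = (2, 2, -1, 0)
  u_2 = (-10/9, 17/9, 14/9, 2)
  u_3 = (-45/101, 26/101, -38/101, -20/101)

Orthogonality check:
  u_2 · u_1 = 0 (should be 0)
  u_3 · u_1 = 0 (should be 0)
  u_3 · u_2 = 0 (should be 0)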